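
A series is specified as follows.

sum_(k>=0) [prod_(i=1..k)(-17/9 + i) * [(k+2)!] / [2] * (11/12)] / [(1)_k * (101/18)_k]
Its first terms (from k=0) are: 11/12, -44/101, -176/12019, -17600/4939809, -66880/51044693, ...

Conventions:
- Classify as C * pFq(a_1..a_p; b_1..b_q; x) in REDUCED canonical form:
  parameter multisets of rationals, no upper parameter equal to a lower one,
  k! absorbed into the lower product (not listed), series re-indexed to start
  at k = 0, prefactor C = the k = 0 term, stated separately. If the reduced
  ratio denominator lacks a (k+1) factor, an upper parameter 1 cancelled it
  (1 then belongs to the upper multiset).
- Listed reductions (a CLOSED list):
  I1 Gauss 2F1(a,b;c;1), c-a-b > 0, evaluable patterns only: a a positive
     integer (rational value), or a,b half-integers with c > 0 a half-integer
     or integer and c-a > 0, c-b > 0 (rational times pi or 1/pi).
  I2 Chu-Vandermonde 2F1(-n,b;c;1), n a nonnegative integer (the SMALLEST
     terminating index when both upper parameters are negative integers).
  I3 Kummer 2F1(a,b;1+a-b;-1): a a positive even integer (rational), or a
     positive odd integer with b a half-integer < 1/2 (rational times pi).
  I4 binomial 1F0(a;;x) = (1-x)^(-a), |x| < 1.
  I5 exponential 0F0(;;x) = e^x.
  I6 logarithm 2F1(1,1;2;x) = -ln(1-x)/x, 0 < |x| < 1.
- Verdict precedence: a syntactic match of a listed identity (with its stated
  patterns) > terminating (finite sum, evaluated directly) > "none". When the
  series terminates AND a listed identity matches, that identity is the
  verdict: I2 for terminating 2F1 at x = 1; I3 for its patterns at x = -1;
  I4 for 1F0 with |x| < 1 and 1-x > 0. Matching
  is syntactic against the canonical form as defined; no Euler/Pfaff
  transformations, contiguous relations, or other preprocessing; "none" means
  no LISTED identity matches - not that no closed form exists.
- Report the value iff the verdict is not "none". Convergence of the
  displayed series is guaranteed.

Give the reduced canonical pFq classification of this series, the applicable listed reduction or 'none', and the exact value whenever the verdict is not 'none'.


At argument 1: a 2F1 with upper {-8/9, 3}, lower {101/18}, scaled by C = 11/12. Verdict: the Gauss summation I1 matches (x = 1: the Gamma ratio telescopes since c-a-b = 7/2 > 0 and a = 3 in Z>0). Value: 253565/551124.

First insight: x = 1 and the running product (prefactor 11/12) telescopes to a rising factorial.
Adjacent-term ratio: r(k) = 1 * (k-8/9) (k+3) / [(k+101/18) (k+1)] - rational in k, leading ratio 1; with t_0 = 11/12, classification follows.


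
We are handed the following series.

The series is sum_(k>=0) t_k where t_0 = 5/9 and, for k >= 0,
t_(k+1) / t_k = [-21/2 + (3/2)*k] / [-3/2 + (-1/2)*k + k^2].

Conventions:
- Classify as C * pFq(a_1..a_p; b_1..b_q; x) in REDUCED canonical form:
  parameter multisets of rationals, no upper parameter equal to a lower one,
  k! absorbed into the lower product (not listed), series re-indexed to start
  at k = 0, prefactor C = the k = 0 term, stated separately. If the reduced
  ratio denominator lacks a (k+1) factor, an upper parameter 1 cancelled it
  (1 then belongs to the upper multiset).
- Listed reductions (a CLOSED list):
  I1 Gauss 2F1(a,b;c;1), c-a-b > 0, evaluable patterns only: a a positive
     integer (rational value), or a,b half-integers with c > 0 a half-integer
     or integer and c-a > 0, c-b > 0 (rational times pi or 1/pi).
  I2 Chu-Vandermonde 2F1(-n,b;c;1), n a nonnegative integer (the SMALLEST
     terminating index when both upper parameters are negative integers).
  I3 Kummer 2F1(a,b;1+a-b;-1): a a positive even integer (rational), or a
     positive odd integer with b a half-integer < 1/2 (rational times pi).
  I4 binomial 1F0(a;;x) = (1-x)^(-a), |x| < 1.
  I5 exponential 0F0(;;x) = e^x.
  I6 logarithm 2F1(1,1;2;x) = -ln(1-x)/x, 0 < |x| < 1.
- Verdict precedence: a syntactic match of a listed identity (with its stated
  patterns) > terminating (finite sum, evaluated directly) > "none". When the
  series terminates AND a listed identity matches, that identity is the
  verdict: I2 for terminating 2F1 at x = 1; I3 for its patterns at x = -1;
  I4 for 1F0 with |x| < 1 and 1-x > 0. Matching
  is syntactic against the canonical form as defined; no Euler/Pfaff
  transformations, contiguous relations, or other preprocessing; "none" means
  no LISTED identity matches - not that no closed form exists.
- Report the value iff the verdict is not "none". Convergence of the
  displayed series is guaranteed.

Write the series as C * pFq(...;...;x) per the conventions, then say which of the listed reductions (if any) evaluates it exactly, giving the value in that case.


Key step: with t_0 = 5/9, the expanded ratio factors over Q; C = 5/9, x = 3/2, roots give parameters.
Ratio: r(k) = (3/2) * (k-7) / [(k-3/2) (k+1)] - rational; roots negated = parameters, x = (3/2), C = 5/9.

Canonical form: C = 5/9 times 1F1 with upper {-7}, lower {-3/2}, x = 3/2. Verdict: terminating - upper -7 stops the sum at k = 7; the 8 terms are added exactly. Hence: -944/63.


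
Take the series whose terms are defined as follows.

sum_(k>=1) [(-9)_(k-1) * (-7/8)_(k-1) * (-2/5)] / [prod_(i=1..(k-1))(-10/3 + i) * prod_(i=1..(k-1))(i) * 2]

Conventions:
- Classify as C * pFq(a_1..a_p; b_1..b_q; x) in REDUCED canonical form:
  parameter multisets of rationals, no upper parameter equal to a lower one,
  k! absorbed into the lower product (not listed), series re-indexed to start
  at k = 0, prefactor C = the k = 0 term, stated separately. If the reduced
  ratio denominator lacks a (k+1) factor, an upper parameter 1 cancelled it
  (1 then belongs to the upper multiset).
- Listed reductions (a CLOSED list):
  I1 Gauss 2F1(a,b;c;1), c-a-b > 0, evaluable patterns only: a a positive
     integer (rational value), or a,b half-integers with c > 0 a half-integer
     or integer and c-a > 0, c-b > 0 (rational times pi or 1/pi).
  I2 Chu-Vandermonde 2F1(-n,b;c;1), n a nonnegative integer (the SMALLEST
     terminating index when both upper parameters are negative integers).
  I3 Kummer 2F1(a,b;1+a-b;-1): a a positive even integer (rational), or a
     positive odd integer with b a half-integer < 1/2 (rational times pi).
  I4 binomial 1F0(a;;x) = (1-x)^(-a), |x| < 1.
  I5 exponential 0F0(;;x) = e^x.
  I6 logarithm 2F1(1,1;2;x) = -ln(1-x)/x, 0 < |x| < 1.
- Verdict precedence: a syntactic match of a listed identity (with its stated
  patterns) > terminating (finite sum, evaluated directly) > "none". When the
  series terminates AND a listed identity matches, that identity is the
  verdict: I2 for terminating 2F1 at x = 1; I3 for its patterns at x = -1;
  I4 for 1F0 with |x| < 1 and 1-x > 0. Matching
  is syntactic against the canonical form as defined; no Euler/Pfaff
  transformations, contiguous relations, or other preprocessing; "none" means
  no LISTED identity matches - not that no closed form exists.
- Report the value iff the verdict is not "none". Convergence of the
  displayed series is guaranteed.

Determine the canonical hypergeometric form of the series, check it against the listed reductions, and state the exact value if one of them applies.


Canonical form: C = -1/5 times 2F1 with upper {-9, -7/8}, lower {-7/3}, x = 1. Verdict (x = 1): Chu-Vandermonde (I2) applies (terminating 2F1 at x = 1 with n = 9, b = -7/8, c = -7/3). Its exact value is 9540138127/17179869184.

Key step: t_0 being -1/5, the constant factors (C = -1/5, x = 1) combine into one prefactor.
Adjacent-term ratio: r(k) = 1 * (k-9) (k-7/8) / [(k-7/3) (k+1)] - rational; roots negated = parameters, x = 1, C = -1/5.


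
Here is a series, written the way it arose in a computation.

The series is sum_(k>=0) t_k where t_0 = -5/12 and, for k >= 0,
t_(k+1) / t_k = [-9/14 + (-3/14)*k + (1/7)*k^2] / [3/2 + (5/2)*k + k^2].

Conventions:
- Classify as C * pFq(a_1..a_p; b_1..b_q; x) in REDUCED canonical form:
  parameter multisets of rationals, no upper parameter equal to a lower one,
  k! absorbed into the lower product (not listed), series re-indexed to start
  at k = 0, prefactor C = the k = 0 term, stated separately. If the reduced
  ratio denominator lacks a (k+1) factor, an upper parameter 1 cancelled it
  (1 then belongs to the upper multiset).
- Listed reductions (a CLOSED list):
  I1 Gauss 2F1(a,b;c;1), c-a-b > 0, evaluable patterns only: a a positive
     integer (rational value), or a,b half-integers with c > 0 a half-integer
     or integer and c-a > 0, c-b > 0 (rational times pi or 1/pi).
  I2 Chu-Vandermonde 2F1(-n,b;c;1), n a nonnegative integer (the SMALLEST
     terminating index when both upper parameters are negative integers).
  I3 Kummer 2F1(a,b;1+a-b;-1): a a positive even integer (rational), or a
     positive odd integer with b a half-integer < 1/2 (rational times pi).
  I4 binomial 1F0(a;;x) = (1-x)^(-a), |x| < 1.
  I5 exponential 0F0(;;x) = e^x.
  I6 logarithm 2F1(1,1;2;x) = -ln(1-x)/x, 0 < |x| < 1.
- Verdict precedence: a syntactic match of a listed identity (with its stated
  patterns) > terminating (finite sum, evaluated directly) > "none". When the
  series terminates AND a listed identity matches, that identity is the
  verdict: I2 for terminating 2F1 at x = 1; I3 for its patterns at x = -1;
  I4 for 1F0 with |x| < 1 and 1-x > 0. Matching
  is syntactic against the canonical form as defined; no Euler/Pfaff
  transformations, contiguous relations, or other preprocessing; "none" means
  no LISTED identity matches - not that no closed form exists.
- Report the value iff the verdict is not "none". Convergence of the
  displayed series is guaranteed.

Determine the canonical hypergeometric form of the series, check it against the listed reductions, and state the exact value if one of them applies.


x = 1/7 here; the reduced form reads 1F0, upper {-3}, lower {-}, C = -5/12. Verdict: this is the binomial series (I4) (the 1F0 binomial series: exponent 3, x = 1/7). Sum: -90/343.

The tell: from the first term -5/12: roots of the ratio polynomials (C = -5/12, x = 1/7) are the negated parameters.
Step ratio: r(k) = (1/7) * (k-3) / [(k+1)] ; factor over Q: parameters, x = (1/7), and C = -5/12.


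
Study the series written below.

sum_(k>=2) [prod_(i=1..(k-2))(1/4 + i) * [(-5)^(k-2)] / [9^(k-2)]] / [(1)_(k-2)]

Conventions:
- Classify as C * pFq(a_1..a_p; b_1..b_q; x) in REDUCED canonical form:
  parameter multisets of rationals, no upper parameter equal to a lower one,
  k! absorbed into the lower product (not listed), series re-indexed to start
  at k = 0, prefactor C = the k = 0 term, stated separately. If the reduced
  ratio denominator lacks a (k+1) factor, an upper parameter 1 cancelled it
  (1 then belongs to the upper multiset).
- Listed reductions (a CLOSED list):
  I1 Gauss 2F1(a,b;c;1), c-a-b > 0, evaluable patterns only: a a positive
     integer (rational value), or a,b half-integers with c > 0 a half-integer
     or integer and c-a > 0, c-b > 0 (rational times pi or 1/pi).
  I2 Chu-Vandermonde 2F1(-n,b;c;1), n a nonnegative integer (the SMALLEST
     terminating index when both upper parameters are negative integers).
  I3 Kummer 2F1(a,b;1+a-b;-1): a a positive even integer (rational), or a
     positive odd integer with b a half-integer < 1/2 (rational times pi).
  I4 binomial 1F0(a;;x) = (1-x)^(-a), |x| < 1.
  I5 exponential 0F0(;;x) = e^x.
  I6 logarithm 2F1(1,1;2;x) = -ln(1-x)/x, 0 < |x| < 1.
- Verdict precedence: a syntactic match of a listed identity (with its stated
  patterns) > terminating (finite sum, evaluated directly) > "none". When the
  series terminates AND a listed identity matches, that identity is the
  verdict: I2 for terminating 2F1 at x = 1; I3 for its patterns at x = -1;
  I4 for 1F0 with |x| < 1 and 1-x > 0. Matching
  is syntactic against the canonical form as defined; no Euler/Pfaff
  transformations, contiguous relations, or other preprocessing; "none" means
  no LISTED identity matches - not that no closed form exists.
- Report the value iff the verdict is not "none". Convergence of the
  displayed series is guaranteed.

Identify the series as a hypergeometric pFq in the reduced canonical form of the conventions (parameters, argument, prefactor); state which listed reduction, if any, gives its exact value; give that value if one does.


Reduced: x = -5/9, 1F0, upper = {5/4}, lower = {-}, C = 1. Verdict: binomial (I4) applies (the 1F0 binomial series: exponent -5/4, x = -5/9). Exact value: (14/9)^(-5/4).

Structural cue: x = (-5/9) and (1)_k (prefactor 1) is k! itself.
Term ratio: r(k) = (-5/9) * (k+5/4) / [(k+1)] - poly over poly, x = (-5/9) from leading terms; C = 1 at k = 0.


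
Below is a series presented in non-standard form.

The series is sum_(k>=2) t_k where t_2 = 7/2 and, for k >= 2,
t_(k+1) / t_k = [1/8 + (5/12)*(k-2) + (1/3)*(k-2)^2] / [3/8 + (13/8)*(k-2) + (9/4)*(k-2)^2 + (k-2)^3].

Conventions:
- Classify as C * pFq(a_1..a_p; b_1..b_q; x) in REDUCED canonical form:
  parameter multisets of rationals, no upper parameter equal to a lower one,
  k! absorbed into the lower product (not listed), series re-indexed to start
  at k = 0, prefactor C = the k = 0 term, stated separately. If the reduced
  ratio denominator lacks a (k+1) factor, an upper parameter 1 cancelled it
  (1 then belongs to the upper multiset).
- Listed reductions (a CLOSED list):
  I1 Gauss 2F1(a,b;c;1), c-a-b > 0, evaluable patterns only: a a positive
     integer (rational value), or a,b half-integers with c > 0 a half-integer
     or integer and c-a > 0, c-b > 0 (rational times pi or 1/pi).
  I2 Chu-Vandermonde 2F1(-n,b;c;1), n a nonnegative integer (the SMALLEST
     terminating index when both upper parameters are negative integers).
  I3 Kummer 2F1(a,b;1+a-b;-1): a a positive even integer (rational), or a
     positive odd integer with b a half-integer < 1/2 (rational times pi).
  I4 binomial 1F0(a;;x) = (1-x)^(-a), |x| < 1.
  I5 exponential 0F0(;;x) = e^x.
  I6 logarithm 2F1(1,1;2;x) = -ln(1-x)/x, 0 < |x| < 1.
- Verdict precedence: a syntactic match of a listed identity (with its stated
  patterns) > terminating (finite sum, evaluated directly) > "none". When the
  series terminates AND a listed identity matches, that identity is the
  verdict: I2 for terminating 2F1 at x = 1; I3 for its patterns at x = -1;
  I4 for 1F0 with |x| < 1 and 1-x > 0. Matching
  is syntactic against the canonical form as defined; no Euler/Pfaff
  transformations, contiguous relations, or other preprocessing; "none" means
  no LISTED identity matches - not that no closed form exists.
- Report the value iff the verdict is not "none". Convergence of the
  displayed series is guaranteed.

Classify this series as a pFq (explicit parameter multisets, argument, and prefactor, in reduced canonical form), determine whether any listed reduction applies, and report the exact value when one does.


The series (x = 1/3) is 0F0: upper {-}, lower {-}, prefactor 7/2. Verdict: exponential (I5) applies (the 0F0 exponential series at x = 1/3). Value: (7/2) * e^(1/3).

Key observation: x = (1/3) and the parameter 3/4 appears in both the upper and lower lists and cancels (alongside the other common factor).
Ratio: r(k) = (1/3) * 1 / [(k+1)] - rational in k, leading ratio (1/3); with t_0 = 7/2, classification follows.


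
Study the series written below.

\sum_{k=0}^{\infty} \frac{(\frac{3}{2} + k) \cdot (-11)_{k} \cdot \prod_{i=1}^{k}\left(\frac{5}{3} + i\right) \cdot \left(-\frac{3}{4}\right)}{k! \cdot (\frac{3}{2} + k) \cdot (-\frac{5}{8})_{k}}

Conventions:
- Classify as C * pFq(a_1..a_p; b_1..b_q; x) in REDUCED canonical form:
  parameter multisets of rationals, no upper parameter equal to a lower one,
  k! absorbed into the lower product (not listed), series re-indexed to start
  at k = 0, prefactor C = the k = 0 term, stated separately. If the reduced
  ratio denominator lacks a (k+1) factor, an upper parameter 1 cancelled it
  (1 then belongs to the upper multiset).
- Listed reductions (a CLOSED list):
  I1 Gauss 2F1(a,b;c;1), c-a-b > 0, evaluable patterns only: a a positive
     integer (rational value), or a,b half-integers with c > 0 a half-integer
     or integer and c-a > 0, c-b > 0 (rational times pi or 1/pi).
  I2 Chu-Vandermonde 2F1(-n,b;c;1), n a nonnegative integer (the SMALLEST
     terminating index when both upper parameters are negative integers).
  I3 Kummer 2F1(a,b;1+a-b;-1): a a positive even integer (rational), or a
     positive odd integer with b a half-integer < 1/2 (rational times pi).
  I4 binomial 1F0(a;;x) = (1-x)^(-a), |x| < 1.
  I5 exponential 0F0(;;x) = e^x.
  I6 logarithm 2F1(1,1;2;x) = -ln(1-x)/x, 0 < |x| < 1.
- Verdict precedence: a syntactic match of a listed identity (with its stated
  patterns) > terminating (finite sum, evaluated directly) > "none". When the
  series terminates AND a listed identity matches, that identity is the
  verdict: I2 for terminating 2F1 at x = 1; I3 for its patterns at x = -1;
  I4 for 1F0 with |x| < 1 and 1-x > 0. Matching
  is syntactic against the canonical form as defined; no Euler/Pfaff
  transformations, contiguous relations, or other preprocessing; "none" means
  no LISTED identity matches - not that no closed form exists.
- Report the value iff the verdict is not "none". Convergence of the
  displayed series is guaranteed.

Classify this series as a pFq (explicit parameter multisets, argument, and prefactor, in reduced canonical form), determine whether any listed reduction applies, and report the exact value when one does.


The series (x = 1) is 2F1: upper {-11, \frac{8}{3}}, lower {-\frac{5}{8}}, prefactor -\frac{3}{4}. Verdict at x = 1: Vandermonde's identity (I2) matches (terminating 2F1 at x = 1 with n = 11, b = 8/3, c = -\frac{5}{8}). Its exact value is \frac{289554879182933}{13902373318832100}.

Key observation: x = 1 and the running product (prefactor -3/4) telescopes to a rising factorial.
Step ratio: r(k) = 1 * (k-11) (k+\frac{8}{3}) / [(k-\frac{5}{8}) (k+1)] ; factor over Q: parameters, x = 1, and C = -\frac{3}{4}.


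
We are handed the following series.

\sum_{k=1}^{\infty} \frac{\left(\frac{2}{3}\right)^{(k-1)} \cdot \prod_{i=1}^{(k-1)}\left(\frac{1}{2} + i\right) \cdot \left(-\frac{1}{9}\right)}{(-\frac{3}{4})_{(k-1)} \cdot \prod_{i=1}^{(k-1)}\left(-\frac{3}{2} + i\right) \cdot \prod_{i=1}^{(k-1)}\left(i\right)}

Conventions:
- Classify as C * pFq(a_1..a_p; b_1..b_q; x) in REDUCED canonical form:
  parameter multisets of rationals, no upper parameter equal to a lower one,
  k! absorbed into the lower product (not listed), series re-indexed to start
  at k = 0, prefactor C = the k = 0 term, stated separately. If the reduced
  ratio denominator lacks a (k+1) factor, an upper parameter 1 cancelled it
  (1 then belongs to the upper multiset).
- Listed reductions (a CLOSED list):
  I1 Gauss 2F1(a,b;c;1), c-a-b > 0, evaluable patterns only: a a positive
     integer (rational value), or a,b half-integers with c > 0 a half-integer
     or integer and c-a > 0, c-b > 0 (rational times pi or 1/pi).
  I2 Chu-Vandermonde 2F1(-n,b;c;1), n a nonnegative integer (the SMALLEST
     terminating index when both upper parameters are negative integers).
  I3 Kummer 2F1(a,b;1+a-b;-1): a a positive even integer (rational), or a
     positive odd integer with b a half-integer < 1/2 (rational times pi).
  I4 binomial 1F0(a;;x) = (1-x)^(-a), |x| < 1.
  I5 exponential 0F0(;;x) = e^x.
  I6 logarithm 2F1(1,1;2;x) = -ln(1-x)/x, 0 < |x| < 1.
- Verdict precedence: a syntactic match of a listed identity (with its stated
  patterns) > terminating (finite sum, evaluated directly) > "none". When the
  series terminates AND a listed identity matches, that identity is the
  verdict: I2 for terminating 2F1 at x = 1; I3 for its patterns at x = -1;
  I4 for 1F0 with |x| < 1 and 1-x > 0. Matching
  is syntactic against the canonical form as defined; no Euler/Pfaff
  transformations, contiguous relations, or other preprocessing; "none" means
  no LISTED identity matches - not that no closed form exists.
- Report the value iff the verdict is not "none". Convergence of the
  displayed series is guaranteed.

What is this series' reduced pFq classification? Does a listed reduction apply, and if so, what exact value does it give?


Prefactor -\frac{1}{9}, argument \frac{2}{3}: 1F2 with upper {\frac{3}{2}} over lower {-\frac{3}{4}, -\frac{1}{2}}. Verdict: none. No listed pattern accepts 1F2(\frac{3}{2}; -\frac{3}{4}, -\frac{1}{2}; \frac{2}{3}).

First insight: t_0 being -\frac{1}{9}, the product of the first k integers (prefactor -1/9) is k!.
Ratio: r(k) = \frac{2}{3} * (k+\frac{3}{2}) / [(k-\frac{3}{4}) (k-\frac{1}{2}) (k+1)] - rational in k. x = \frac{2}{3}; t_0 = -\frac{1}{9}; negate the roots.


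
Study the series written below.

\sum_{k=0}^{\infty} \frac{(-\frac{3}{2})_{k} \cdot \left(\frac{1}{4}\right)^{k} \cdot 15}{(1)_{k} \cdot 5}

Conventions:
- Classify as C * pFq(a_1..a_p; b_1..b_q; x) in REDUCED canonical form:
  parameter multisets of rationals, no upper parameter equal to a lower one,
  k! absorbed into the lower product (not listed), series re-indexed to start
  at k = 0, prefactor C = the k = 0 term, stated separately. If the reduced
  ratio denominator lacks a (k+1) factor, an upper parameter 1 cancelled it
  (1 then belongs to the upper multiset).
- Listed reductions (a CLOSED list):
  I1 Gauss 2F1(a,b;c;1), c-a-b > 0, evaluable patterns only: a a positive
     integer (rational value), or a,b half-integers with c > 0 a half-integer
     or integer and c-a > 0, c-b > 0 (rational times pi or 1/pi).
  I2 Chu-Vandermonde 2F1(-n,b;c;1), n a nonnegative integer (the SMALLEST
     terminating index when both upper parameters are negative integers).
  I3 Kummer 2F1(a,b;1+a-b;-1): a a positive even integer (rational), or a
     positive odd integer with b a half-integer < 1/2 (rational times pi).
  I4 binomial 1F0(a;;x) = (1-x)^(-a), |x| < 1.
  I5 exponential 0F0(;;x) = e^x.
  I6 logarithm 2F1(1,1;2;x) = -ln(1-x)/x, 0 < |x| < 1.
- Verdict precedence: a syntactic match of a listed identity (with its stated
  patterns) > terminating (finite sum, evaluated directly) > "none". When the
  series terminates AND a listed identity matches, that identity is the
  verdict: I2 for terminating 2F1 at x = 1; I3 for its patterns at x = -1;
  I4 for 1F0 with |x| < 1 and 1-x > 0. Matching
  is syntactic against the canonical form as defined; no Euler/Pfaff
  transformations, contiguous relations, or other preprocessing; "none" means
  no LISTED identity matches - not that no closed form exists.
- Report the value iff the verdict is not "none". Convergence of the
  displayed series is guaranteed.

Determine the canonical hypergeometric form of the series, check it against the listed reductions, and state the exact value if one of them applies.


The series (x = \frac{1}{4}) is 1F0: upper {-\frac{3}{2}}, lower {-}, prefactor 3. Verdict at x = \frac{1}{4}: binomial (I4) matches (the 1F0 binomial series: exponent 3/2, x = \frac{1}{4}). Exact value: 3 \cdot \left(\frac{3}{4}\right)^{\frac{3}{2}}.

First insight: t_0 = 3 here, and (1)_k (C = 3) is k! itself.
Term ratio: r(k) = \frac{1}{4} * (k-\frac{3}{2}) / [(k+1)] - poly over poly, x = \frac{1}{4} from leading terms; C = 3 at k = 0.


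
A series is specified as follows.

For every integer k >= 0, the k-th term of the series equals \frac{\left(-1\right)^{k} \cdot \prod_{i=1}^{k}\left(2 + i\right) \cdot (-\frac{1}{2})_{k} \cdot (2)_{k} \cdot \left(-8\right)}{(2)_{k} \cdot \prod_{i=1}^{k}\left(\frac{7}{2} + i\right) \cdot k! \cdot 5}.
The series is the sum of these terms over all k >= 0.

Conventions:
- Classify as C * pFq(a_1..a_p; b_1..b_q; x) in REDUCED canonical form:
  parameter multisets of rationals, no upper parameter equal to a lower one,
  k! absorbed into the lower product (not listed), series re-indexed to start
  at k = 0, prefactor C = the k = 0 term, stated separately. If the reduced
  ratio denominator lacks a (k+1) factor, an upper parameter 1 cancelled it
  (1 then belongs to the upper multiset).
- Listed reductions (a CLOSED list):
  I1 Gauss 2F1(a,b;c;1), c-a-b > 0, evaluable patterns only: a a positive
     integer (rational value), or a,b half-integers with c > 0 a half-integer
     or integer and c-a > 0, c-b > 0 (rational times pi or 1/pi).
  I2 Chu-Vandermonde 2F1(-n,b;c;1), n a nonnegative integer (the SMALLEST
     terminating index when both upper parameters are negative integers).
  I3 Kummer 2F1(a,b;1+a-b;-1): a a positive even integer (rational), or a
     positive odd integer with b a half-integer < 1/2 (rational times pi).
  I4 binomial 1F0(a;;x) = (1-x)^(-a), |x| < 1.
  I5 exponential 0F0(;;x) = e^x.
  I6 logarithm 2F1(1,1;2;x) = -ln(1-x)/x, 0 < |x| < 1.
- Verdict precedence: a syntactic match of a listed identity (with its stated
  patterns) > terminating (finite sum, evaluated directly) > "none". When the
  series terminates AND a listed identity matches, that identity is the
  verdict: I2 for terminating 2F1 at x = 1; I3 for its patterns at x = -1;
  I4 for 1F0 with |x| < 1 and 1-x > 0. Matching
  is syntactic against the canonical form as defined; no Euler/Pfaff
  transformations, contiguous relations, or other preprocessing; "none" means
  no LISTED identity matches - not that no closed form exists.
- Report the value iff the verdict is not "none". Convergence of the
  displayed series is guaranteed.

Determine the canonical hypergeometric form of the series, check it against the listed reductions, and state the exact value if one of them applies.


Prefactor -\frac{8}{5}, argument -1: 2F1 with upper {-\frac{1}{2}, 3} over lower {\frac{9}{2}}. Verdict: Kummer (I3) matches (x = -1; c = \frac{9}{2} equals 1+a-b for upper {-\frac{1}{2}, 3}: listed pattern). Exact value: \left(-\frac{21}{32}\right) \cdot \pi.

Structural cue: from the first term -\frac{8}{5}: the running product (C = -8/5) telescopes to a rising factorial.
Term ratio: r(k) = -1 * (k-\frac{1}{2}) (k+3) / [(k+\frac{9}{2}) (k+1)] - rational; roots negated = parameters, x = -1, C = -\frac{8}{5}.


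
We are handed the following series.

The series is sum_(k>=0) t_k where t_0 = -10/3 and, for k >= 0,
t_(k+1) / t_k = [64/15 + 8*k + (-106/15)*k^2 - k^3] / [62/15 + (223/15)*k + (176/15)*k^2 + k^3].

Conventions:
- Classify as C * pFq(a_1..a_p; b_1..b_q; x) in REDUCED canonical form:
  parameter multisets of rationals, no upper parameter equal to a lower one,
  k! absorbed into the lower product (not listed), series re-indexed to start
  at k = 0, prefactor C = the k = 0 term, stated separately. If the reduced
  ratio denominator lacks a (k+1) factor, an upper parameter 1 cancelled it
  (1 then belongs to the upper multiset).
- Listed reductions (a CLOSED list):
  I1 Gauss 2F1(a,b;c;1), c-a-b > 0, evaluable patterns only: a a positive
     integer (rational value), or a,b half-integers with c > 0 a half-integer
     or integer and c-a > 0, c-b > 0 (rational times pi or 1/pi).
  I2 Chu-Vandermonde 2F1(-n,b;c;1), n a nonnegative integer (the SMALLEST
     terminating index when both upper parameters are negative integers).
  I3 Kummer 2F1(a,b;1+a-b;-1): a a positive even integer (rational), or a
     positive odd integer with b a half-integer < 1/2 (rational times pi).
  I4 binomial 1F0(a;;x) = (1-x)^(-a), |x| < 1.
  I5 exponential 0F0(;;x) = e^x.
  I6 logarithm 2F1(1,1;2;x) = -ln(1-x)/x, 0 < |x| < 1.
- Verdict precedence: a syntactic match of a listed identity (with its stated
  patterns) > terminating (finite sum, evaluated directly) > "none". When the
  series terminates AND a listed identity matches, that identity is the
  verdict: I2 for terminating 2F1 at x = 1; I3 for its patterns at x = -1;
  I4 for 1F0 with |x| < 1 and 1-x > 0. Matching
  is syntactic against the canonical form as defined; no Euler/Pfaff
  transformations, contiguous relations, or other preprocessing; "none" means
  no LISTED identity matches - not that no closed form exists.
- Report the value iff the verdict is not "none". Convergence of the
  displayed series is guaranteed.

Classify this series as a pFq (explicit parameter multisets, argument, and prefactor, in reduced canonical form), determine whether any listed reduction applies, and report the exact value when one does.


x = -1 here; the reduced form reads 2F1, upper {-4/3, 8}, lower {31/3}, C = -10/3. Verdict: Kummer's theorem (I3) matches (x = -1; c = 31/3 equals 1+a-b for upper {-4/3, 8}: listed pattern). Its exact value is -5225/729.

Structural cue: from the first term -10/3: roots of the ratio polynomials (C = -10/3, x = -1) are the negated parameters.
Consecutive-term ratio: r(k) = (-1) * (k-4/3) (k+8) / [(k+31/3) (k+1)] - poly over poly, x = (-1) from leading terms; C = -10/3 at k = 0.


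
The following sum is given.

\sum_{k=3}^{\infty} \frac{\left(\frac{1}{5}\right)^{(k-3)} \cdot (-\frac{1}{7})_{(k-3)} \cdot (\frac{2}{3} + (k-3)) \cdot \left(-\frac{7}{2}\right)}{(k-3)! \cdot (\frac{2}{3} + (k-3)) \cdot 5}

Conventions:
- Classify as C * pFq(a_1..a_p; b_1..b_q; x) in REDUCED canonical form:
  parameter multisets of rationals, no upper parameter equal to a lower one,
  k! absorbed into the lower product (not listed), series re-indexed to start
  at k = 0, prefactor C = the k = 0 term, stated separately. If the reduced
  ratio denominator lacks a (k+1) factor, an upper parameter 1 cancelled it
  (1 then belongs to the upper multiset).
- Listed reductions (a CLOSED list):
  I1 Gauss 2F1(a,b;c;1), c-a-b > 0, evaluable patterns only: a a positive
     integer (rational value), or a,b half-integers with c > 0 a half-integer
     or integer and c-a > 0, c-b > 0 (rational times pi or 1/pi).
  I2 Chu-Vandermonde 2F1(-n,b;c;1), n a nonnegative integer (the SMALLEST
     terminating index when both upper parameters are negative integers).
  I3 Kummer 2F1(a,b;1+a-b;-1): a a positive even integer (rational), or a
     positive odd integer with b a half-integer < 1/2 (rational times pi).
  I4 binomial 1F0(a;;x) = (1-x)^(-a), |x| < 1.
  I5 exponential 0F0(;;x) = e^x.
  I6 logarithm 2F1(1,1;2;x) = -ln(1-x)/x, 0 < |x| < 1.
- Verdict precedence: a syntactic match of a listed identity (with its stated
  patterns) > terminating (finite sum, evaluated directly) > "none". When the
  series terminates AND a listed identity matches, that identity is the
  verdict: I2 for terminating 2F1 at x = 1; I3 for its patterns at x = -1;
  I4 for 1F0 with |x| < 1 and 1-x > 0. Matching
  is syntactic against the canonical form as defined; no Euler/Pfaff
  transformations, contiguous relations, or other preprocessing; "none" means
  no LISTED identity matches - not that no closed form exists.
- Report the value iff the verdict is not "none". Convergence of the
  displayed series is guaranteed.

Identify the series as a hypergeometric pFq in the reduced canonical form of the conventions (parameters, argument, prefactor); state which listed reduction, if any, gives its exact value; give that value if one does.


x = \frac{1}{5} here; the reduced form reads 1F0, upper {-\frac{1}{7}}, lower {-}, C = -\frac{7}{10}. Verdict: the I4 binomial reduction fires (the 1F0 binomial series: exponent 1/7, x = \frac{1}{5}). Sum: \left(-\frac{7}{10}\right) \cdot \left(\frac{4}{5}\right)^{\frac{1}{7}}.

Key observation: t_0 being -\frac{7}{10}, the constant factors (C = -7/10, x = 1/5) combine into one prefactor.
Adjacent-term ratio: r(k) = \frac{1}{5} * (k-\frac{1}{7}) / [(k+1)] - rational in k. x = \frac{1}{5}; t_0 = -\frac{7}{10}; negate the roots.


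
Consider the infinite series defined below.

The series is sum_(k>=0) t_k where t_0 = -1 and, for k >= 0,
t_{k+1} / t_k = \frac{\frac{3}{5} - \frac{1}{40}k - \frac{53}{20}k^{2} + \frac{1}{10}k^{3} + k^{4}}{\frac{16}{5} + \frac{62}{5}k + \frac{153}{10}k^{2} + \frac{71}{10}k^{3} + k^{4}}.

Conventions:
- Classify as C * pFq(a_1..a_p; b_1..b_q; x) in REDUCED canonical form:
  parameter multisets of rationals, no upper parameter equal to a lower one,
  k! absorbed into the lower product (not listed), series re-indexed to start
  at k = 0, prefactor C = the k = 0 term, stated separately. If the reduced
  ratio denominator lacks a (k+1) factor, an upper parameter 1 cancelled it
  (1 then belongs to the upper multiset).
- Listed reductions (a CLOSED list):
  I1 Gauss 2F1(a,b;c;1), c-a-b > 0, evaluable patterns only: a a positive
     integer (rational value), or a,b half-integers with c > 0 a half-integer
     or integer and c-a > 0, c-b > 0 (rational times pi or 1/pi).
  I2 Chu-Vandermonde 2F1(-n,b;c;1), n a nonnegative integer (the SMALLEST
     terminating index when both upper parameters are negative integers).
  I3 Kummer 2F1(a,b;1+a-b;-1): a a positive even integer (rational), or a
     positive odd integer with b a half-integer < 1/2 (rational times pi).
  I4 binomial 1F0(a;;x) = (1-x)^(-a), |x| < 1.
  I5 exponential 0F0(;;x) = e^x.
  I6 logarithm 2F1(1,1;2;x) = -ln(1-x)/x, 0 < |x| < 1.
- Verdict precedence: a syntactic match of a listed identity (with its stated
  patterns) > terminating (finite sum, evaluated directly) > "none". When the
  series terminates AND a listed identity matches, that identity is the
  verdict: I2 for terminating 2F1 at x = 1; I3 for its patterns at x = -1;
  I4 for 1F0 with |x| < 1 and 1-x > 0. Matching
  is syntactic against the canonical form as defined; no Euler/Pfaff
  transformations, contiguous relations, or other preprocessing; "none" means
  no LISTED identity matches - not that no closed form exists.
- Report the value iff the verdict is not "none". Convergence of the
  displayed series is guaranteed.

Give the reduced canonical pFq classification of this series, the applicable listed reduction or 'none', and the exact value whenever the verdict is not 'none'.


Prefactor -1, argument 1: 2F1 with upper {-\frac{3}{2}, -\frac{1}{2}} over lower {4}. Verdict at x = 1: Gauss's theorem I1 (half-integer case) matches (x = 1; upper {-\frac{3}{2}, -\frac{1}{2}} half-integers, c = 4 in the evaluable pattern). Exact value: \left(-\frac{8192}{2205}\right) / \pi.

The tell: t_0 = -1 here, and roots of the ratio polynomials (C = -1) are the negated parameters.
Adjacent-term ratio: r(k) = 1 * (k-\frac{3}{2}) (k-\frac{1}{2}) / [(k+4) (k+1)] - rational in k. x = 1; t_0 = -1; negate the roots.


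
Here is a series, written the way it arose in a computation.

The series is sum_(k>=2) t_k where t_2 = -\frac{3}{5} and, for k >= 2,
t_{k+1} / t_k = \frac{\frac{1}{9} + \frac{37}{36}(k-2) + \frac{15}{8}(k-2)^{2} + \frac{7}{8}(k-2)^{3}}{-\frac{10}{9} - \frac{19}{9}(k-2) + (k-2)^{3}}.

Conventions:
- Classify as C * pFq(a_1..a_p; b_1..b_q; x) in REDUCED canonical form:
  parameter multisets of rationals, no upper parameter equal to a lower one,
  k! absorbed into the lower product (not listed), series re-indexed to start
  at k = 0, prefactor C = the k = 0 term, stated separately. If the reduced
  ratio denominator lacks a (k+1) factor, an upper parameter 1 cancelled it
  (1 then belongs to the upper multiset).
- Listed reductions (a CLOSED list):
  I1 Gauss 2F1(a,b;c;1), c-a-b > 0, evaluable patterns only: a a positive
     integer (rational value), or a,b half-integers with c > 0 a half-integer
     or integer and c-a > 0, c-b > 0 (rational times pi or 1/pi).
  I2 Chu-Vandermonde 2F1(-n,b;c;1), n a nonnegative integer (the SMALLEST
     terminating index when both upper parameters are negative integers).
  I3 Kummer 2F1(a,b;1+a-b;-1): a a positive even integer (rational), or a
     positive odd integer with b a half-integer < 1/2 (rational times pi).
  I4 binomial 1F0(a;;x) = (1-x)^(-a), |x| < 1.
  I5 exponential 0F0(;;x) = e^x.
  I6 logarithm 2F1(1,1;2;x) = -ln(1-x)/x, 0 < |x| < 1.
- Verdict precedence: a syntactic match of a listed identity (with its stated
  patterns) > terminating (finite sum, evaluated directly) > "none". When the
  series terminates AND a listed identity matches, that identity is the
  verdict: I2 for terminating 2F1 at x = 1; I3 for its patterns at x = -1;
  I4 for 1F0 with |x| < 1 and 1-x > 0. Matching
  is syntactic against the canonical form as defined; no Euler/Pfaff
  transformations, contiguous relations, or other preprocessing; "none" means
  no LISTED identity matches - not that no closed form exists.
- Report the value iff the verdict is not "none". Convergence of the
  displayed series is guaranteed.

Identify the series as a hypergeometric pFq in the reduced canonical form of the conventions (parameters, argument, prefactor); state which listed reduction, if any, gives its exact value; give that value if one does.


At argument \frac{7}{8}: a 2F1 with upper {\frac{1}{7}, \frac{4}{3}}, lower {-\frac{5}{3}}, scaled by C = -\frac{3}{5}. Verdict: none. No listed pattern accepts 2F1(\frac{1}{7}, \frac{4}{3}; -\frac{5}{3}; \frac{7}{8}).

Key step: with t_0 = -\frac{3}{5}, roots of the ratio polynomials (C = -3/5) are the negated parameters.
Step ratio: r(k) = \frac{7}{8} * (k+\frac{1}{7}) (k+\frac{4}{3}) / [(k-\frac{5}{3}) (k+1)] ; factor over Q: parameters, x = \frac{7}{8}, and C = -\frac{3}{5}.


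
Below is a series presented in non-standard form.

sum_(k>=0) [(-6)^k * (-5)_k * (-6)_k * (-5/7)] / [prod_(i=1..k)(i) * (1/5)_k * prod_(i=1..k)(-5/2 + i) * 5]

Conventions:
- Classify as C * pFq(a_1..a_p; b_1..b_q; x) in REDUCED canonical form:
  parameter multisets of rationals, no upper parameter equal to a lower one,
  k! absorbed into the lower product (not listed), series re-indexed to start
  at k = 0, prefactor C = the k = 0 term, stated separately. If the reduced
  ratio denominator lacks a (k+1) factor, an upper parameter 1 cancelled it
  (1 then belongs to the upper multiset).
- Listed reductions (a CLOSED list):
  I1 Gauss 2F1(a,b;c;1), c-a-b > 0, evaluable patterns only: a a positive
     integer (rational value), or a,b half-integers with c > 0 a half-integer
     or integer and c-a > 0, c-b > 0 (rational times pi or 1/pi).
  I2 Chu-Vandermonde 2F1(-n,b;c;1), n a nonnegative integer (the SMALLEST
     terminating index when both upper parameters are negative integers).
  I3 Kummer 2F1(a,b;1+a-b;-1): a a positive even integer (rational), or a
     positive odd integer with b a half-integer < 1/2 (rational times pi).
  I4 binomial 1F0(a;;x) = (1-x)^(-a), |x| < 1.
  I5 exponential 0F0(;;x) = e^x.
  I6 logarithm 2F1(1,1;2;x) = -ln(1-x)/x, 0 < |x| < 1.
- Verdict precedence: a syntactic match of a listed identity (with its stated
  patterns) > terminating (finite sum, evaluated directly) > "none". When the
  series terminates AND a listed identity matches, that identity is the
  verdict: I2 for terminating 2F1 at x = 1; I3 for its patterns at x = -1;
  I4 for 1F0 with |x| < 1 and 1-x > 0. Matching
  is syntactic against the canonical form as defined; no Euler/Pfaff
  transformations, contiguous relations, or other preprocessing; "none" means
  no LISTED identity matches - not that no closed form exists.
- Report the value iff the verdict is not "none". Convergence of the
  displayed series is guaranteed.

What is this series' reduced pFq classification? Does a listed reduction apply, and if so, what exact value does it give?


The tell: x = (-6) and the lower running product (prefactor -1/7) is a rising factorial.
Term ratio: r(k) = (-6) * (k-6) (k-5) / [(k-3/2) (k+1/5) (k+1)] - rational; roots negated = parameters, x = (-6), C = -1/7.

Prefactor -1/7, argument -6: 2F2 with upper {-6, -5} over lower {-3/2, 1/5}. Verdict: terminating - upper parameter -5 makes this a finite sum (last index 5), evaluated exactly. Hence: -49666277/539.


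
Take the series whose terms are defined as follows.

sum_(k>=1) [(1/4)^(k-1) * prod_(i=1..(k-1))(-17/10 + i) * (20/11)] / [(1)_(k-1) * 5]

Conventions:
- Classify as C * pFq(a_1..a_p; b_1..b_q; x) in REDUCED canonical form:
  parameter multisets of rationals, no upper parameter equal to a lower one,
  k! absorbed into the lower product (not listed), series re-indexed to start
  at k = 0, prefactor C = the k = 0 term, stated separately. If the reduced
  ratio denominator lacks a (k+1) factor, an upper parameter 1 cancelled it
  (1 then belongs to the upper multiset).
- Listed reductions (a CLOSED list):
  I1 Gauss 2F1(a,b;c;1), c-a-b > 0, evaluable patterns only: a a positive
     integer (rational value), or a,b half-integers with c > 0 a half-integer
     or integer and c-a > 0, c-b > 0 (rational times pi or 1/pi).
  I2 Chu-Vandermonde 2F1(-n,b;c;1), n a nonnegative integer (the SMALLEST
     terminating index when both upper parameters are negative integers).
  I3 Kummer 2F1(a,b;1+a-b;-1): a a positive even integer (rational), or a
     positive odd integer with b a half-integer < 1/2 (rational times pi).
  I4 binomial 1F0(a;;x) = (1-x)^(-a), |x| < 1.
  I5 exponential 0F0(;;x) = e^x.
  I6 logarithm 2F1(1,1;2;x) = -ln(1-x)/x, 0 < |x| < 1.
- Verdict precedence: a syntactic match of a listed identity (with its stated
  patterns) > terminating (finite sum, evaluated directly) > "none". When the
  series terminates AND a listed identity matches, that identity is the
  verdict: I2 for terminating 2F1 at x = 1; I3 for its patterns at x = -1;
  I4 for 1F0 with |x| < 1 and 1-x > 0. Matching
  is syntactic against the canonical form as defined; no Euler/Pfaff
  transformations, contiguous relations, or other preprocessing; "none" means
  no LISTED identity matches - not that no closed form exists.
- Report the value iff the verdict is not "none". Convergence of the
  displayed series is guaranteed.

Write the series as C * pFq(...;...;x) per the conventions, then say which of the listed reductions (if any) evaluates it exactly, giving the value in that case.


Canonical form: C = 4/11 times 1F0 with upper {-7/10}, lower {-}, x = 1/4. Verdict: binomial (I4) applies (the 1F0 binomial series: exponent 7/10, x = 1/4). Its exact value is (4/11) * (3/4)^(7/10).

Key step: t_0 being 4/11, the running product (C = 4/11) telescopes to a rising factorial.
Term ratio: r(k) = (1/4) * (k-7/10) / [(k+1)] - rational; roots negated = parameters, x = (1/4), C = 4/11.
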